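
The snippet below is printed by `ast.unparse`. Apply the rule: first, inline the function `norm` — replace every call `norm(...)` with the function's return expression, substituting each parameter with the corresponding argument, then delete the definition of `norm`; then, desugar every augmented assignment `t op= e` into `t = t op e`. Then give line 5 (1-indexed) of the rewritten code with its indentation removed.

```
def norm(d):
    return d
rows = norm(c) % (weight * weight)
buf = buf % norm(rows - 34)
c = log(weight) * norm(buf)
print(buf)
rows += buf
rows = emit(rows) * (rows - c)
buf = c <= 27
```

rows = rows + buf

Transformed code:
rows = c % (weight * weight)
buf = buf % (rows - 34)
c = log(weight) * buf
print(buf)
rows = rows + buf
rows = emit(rows) * (rows - c)
buf = c <= 27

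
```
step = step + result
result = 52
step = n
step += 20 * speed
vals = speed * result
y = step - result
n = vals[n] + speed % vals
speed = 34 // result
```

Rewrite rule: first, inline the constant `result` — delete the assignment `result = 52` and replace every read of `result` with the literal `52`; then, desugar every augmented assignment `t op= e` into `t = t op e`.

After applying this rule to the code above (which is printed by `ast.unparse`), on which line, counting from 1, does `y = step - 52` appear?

5

Transformed code:
step = step + 52
step = n
step = step + 20 * speed
vals = speed * 52
y = step - 52
n = vals[n] + speed % vals
speed = 34 // 52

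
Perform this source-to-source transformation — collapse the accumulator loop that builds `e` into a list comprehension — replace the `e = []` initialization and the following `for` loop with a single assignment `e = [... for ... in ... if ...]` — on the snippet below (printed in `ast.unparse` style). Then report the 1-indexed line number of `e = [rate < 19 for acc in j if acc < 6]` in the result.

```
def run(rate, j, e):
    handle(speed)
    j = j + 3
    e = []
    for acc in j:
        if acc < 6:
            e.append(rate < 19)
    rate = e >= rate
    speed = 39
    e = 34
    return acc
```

Transformed code:
def run(rate, j, e):
    handle(speed)
    j = j + 3
    e = [rate < 19 for acc in j if acc < 6]
    rate = e >= rate
    speed = 39
    e = 34
    return acc

4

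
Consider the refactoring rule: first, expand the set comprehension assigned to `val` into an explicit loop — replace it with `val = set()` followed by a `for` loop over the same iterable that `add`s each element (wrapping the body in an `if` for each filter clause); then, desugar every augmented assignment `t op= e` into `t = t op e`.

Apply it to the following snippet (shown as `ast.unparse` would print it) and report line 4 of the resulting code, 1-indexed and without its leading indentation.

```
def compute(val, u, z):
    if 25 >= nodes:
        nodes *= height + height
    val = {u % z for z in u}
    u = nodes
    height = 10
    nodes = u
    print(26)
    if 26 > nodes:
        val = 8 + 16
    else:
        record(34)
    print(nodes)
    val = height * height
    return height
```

val = set()

Transformed code:
def compute(val, u, z):
    if 25 >= nodes:
        nodes = nodes * (height + height)
    val = set()
    for z in u:
        val.add(u % z)
    u = nodes
    height = 10
    nodes = u
    print(26)
    if 26 > nodes:
        val = 8 + 16
    else:
        record(34)
    print(nodes)
    val = height * height
    return height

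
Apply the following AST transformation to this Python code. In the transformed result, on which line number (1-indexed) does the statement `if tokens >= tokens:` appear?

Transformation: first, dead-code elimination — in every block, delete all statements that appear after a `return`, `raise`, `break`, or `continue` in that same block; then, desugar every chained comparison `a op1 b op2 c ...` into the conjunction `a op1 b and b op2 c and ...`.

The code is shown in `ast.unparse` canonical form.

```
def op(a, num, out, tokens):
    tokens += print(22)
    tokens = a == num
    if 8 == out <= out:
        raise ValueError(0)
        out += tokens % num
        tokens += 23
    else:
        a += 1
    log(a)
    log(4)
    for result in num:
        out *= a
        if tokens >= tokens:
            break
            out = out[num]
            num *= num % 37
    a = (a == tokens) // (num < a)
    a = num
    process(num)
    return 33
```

Transformed code:
def op(a, num, out, tokens):
    tokens += print(22)
    tokens = a == num
    if 8 == out and out <= out:
        raise ValueError(0)
    else:
        a += 1
    log(a)
    log(4)
    for result in num:
        out *= a
        if tokens >= tokens:
            break
    a = (a == tokens) // (num < a)
    a = num
    process(num)
    return 33

12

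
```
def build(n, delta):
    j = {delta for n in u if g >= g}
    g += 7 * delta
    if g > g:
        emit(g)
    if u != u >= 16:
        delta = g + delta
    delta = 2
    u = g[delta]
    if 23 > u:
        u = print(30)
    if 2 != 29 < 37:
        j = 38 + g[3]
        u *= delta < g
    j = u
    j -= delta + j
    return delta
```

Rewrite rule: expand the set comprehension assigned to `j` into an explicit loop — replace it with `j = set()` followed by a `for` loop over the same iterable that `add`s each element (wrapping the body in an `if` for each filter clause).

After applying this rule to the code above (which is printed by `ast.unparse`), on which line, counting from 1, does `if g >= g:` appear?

Transformed code:
def build(n, delta):
    j = set()
    for n in u:
        if g >= g:
            j.add(delta)
    g += 7 * delta
    if g > g:
        emit(g)
    if u != u >= 16:
        delta = g + delta
    delta = 2
    u = g[delta]
    if 23 > u:
        u = print(30)
    if 2 != 29 < 37:
        j = 38 + g[3]
        u *= delta < g
    j = u
    j -= delta + j
    return delta

4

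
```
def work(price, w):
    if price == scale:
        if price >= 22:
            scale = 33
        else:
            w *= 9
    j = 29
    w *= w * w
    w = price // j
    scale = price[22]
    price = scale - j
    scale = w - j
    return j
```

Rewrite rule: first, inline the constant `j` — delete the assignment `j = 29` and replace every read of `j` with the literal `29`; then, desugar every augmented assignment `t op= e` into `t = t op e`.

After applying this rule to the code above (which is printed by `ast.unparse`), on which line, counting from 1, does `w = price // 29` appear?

Transformed code:
def work(price, w):
    if price == scale:
        if price >= 22:
            scale = 33
        else:
            w = w * 9
    w = w * (w * w)
    w = price // 29
    scale = price[22]
    price = scale - 29
    scale = w - 29
    return 29

8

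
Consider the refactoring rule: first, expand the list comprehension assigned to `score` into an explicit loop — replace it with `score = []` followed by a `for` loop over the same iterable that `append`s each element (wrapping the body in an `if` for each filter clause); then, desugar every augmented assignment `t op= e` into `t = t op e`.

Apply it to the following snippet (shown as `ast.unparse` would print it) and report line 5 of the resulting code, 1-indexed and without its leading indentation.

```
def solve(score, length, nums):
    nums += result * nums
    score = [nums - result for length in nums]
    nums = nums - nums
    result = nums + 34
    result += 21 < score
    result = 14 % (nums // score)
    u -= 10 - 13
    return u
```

score.append(nums - result)

Transformed code:
def solve(score, length, nums):
    nums = nums + result * nums
    score = []
    for length in nums:
        score.append(nums - result)
    nums = nums - nums
    result = nums + 34
    result = result + (21 < score)
    result = 14 % (nums // score)
    u = u - (10 - 13)
    return u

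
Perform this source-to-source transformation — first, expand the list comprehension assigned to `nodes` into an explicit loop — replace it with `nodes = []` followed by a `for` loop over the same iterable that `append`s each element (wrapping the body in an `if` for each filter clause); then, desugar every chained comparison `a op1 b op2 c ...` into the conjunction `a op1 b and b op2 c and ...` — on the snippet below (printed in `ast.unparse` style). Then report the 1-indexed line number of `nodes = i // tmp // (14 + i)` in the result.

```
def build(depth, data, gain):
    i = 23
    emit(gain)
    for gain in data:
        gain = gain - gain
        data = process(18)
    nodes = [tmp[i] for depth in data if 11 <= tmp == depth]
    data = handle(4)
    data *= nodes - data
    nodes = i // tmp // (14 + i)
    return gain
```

13

Transformed code:
def build(depth, data, gain):
    i = 23
    emit(gain)
    for gain in data:
        gain = gain - gain
        data = process(18)
    nodes = []
    for depth in data:
        if 11 <= tmp and tmp == depth:
            nodes.append(tmp[i])
    data = handle(4)
    data *= nodes - data
    nodes = i // tmp // (14 + i)
    return gain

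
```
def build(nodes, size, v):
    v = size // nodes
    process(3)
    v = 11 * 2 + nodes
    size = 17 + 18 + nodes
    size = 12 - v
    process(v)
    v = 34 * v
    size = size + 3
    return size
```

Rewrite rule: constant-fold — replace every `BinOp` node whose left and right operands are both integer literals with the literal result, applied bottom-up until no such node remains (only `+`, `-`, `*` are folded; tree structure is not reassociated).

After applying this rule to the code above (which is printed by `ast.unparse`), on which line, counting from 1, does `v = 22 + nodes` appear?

Transformed code:
def build(nodes, size, v):
    v = size // nodes
    process(3)
    v = 22 + nodes
    size = 35 + nodes
    size = 12 - v
    process(v)
    v = 34 * v
    size = size + 3
    return size

4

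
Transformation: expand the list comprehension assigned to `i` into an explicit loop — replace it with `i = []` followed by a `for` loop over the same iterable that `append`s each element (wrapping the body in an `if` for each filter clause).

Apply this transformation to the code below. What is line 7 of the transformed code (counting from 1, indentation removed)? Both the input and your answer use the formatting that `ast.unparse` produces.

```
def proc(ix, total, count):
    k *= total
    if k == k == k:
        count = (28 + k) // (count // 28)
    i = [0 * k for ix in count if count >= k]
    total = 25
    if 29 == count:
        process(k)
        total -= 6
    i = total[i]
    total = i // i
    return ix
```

Transformed code:
def proc(ix, total, count):
    k *= total
    if k == k == k:
        count = (28 + k) // (count // 28)
    i = []
    for ix in count:
        if count >= k:
            i.append(0 * k)
    total = 25
    if 29 == count:
        process(k)
        total -= 6
    i = total[i]
    total = i // i
    return ix

if count >= k:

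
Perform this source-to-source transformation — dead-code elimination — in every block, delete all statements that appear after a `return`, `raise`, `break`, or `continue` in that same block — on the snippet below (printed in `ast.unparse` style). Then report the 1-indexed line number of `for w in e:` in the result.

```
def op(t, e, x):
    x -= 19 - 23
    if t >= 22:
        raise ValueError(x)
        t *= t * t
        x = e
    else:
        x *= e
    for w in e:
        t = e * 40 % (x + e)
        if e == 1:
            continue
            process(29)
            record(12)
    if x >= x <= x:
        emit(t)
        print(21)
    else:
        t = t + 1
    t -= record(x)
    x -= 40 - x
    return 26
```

Transformed code:
def op(t, e, x):
    x -= 19 - 23
    if t >= 22:
        raise ValueError(x)
    else:
        x *= e
    for w in e:
        t = e * 40 % (x + e)
        if e == 1:
            continue
    if x >= x <= x:
        emit(t)
        print(21)
    else:
        t = t + 1
    t -= record(x)
    x -= 40 - x
    return 26

7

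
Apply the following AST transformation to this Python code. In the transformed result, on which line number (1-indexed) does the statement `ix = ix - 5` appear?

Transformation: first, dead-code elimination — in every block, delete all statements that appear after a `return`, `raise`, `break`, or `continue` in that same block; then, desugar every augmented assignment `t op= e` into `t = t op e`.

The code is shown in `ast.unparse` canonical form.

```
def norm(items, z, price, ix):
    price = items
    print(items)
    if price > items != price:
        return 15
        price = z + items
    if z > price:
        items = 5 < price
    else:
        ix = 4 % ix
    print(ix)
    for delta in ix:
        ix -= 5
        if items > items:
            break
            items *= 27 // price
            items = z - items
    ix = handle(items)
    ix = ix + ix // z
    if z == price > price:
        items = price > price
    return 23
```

Transformed code:
def norm(items, z, price, ix):
    price = items
    print(items)
    if price > items != price:
        return 15
    if z > price:
        items = 5 < price
    else:
        ix = 4 % ix
    print(ix)
    for delta in ix:
        ix = ix - 5
        if items > items:
            break
    ix = handle(items)
    ix = ix + ix // z
    if z == price > price:
        items = price > price
    return 23

12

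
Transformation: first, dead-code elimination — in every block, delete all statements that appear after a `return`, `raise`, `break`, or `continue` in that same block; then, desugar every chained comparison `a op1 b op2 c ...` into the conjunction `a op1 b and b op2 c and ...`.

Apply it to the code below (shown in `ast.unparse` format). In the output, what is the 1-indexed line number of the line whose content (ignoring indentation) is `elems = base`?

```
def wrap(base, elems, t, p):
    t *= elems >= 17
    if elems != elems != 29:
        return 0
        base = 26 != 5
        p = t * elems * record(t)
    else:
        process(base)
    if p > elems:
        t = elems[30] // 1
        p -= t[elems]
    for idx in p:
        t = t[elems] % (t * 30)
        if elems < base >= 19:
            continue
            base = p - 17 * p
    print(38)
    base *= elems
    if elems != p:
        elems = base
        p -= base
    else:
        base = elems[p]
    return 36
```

17

Transformed code:
def wrap(base, elems, t, p):
    t *= elems >= 17
    if elems != elems and elems != 29:
        return 0
    else:
        process(base)
    if p > elems:
        t = elems[30] // 1
        p -= t[elems]
    for idx in p:
        t = t[elems] % (t * 30)
        if elems < base and base >= 19:
            continue
    print(38)
    base *= elems
    if elems != p:
        elems = base
        p -= base
    else:
        base = elems[p]
    return 36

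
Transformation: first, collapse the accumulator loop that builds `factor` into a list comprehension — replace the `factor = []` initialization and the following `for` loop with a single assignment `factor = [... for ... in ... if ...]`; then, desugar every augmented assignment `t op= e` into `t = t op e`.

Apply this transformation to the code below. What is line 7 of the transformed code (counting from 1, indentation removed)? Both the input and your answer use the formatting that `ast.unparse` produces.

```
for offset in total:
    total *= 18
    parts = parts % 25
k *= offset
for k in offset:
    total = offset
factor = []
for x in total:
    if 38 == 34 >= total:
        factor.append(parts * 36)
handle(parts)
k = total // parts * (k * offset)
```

factor = [parts * 36 for x in total if 38 == 34 >= total]

Transformed code:
for offset in total:
    total = total * 18
    parts = parts % 25
k = k * offset
for k in offset:
    total = offset
factor = [parts * 36 for x in total if 38 == 34 >= total]
handle(parts)
k = total // parts * (k * offset)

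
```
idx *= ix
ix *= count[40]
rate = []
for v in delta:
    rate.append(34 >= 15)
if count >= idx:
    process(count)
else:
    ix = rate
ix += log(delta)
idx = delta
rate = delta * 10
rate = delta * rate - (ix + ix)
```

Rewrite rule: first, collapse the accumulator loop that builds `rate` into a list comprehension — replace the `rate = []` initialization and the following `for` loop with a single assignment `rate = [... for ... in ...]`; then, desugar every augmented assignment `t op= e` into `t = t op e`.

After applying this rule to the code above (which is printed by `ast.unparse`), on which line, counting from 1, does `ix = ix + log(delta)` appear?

Transformed code:
idx = idx * ix
ix = ix * count[40]
rate = [34 >= 15 for v in delta]
if count >= idx:
    process(count)
else:
    ix = rate
ix = ix + log(delta)
idx = delta
rate = delta * 10
rate = delta * rate - (ix + ix)

8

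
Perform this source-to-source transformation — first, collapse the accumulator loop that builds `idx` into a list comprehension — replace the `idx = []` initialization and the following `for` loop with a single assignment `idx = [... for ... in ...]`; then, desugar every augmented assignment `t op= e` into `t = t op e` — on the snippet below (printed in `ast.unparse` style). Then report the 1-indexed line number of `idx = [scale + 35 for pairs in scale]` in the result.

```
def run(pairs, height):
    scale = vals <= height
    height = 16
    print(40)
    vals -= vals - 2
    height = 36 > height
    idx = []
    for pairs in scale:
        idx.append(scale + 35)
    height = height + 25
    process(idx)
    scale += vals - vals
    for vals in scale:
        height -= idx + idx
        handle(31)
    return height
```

Transformed code:
def run(pairs, height):
    scale = vals <= height
    height = 16
    print(40)
    vals = vals - (vals - 2)
    height = 36 > height
    idx = [scale + 35 for pairs in scale]
    height = height + 25
    process(idx)
    scale = scale + (vals - vals)
    for vals in scale:
        height = height - (idx + idx)
        handle(31)
    return height

7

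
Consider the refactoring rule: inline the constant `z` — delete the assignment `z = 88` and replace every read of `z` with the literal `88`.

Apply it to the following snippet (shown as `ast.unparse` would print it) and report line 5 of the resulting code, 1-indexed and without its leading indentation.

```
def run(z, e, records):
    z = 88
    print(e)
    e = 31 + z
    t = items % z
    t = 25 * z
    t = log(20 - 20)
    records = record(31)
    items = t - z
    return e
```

t = 25 * 88

Transformed code:
def run(z, e, records):
    print(e)
    e = 31 + 88
    t = items % 88
    t = 25 * 88
    t = log(20 - 20)
    records = record(31)
    items = t - 88
    return e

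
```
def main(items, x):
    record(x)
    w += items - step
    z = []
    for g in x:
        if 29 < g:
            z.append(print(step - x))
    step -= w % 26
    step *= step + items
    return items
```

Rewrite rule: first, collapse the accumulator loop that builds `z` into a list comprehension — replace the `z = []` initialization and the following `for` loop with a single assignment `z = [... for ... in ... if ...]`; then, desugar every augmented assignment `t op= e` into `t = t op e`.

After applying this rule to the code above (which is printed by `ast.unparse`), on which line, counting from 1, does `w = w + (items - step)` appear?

Transformed code:
def main(items, x):
    record(x)
    w = w + (items - step)
    z = [print(step - x) for g in x if 29 < g]
    step = step - w % 26
    step = step * (step + items)
    return items

3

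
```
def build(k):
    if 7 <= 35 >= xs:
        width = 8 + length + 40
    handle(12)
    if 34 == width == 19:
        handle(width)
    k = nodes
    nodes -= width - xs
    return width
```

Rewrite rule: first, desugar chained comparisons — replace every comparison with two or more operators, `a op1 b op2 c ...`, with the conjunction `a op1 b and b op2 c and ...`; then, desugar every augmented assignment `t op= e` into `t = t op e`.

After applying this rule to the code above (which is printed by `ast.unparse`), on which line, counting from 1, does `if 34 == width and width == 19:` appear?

Transformed code:
def build(k):
    if 7 <= 35 and 35 >= xs:
        width = 8 + length + 40
    handle(12)
    if 34 == width and width == 19:
        handle(width)
    k = nodes
    nodes = nodes - (width - xs)
    return width

5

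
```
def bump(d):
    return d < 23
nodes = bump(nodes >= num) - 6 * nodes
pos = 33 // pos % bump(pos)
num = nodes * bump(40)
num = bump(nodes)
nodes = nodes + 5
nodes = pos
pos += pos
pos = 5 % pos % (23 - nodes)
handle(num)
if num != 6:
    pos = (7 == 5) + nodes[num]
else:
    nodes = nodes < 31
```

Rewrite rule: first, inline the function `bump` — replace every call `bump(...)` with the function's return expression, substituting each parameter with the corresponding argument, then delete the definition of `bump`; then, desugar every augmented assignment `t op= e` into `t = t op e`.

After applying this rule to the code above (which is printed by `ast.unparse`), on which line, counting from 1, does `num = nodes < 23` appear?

4

Transformed code:
nodes = ((nodes >= num) < 23) - 6 * nodes
pos = 33 // pos % (pos < 23)
num = nodes * (40 < 23)
num = nodes < 23
nodes = nodes + 5
nodes = pos
pos = pos + pos
pos = 5 % pos % (23 - nodes)
handle(num)
if num != 6:
    pos = (7 == 5) + nodes[num]
else:
    nodes = nodes < 31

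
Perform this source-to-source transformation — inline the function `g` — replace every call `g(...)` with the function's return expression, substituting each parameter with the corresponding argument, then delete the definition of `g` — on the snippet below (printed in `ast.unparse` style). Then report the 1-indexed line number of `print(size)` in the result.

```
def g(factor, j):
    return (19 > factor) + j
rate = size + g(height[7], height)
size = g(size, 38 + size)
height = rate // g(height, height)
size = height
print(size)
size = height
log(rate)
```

Transformed code:
rate = size + ((19 > height[7]) + height)
size = (19 > size) + (38 + size)
height = rate // ((19 > height) + height)
size = height
print(size)
size = height
log(rate)

5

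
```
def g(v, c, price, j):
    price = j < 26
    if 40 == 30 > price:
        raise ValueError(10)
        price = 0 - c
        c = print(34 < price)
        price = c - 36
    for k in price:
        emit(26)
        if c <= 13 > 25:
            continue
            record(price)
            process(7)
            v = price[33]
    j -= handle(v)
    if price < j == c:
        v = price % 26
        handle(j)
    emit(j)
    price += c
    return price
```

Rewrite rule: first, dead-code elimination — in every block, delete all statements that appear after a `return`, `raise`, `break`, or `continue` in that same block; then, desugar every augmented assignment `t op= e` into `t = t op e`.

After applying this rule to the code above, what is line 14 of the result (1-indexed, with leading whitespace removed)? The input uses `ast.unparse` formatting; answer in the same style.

price = price + c

Transformed code:
def g(v, c, price, j):
    price = j < 26
    if 40 == 30 > price:
        raise ValueError(10)
    for k in price:
        emit(26)
        if c <= 13 > 25:
            continue
    j = j - handle(v)
    if price < j == c:
        v = price % 26
        handle(j)
    emit(j)
    price = price + c
    return price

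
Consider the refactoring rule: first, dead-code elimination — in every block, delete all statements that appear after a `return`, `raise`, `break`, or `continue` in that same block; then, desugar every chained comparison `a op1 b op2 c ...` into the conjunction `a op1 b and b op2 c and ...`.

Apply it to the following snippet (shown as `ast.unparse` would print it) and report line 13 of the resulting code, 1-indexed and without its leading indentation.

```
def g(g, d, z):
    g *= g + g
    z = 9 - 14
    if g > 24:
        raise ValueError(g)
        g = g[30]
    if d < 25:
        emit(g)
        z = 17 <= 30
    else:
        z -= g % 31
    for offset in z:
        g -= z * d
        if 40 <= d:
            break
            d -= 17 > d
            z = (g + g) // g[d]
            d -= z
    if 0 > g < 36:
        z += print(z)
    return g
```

Transformed code:
def g(g, d, z):
    g *= g + g
    z = 9 - 14
    if g > 24:
        raise ValueError(g)
    if d < 25:
        emit(g)
        z = 17 <= 30
    else:
        z -= g % 31
    for offset in z:
        g -= z * d
        if 40 <= d:
            break
    if 0 > g and g < 36:
        z += print(z)
    return g

if 40 <= d:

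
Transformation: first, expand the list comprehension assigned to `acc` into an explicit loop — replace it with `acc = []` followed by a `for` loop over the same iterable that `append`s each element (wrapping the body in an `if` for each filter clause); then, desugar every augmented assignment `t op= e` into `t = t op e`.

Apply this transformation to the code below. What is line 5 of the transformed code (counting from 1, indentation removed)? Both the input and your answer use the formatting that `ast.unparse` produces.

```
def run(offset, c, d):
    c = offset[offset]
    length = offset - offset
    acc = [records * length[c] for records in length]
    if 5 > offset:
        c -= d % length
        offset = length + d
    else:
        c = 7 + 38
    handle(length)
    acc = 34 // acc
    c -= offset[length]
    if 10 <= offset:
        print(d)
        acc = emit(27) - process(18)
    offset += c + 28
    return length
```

Transformed code:
def run(offset, c, d):
    c = offset[offset]
    length = offset - offset
    acc = []
    for records in length:
        acc.append(records * length[c])
    if 5 > offset:
        c = c - d % length
        offset = length + d
    else:
        c = 7 + 38
    handle(length)
    acc = 34 // acc
    c = c - offset[length]
    if 10 <= offset:
        print(d)
        acc = emit(27) - process(18)
    offset = offset + (c + 28)
    return length

for records in length:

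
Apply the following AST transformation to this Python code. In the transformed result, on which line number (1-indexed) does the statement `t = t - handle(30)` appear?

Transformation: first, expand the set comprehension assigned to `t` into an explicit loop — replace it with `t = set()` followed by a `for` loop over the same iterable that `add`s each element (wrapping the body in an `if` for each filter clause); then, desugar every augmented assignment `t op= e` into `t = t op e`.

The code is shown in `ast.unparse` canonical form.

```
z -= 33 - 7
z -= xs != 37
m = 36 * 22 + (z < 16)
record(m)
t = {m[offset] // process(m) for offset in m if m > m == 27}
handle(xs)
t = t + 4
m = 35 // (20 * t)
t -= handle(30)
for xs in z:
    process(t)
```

12

Transformed code:
z = z - (33 - 7)
z = z - (xs != 37)
m = 36 * 22 + (z < 16)
record(m)
t = set()
for offset in m:
    if m > m == 27:
        t.add(m[offset] // process(m))
handle(xs)
t = t + 4
m = 35 // (20 * t)
t = t - handle(30)
for xs in z:
    process(t)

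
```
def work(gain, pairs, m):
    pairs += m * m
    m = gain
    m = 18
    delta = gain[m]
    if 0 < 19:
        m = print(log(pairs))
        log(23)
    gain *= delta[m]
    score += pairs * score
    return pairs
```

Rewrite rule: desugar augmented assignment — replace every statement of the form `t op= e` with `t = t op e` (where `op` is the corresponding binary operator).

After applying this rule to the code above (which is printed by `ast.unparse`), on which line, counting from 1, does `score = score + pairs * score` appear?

Transformed code:
def work(gain, pairs, m):
    pairs = pairs + m * m
    m = gain
    m = 18
    delta = gain[m]
    if 0 < 19:
        m = print(log(pairs))
        log(23)
    gain = gain * delta[m]
    score = score + pairs * score
    return pairs

10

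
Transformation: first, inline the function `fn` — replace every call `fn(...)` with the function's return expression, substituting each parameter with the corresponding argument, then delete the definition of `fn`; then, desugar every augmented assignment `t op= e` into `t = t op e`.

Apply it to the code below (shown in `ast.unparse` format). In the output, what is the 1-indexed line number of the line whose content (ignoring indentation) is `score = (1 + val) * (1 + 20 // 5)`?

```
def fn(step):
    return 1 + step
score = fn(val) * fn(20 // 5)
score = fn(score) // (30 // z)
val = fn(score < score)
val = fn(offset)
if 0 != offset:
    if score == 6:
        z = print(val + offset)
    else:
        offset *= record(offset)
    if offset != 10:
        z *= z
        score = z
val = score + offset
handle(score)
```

Transformed code:
score = (1 + val) * (1 + 20 // 5)
score = (1 + score) // (30 // z)
val = 1 + (score < score)
val = 1 + offset
if 0 != offset:
    if score == 6:
        z = print(val + offset)
    else:
        offset = offset * record(offset)
    if offset != 10:
        z = z * z
        score = z
val = score + offset
handle(score)

1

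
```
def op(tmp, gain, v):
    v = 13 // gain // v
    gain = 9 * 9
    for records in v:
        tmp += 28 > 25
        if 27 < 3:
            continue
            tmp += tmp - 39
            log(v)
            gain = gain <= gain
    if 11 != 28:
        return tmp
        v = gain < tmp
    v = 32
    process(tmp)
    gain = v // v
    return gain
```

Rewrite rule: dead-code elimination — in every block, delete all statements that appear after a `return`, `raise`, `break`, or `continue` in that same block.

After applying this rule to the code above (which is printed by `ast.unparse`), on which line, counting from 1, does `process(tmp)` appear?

11

Transformed code:
def op(tmp, gain, v):
    v = 13 // gain // v
    gain = 9 * 9
    for records in v:
        tmp += 28 > 25
        if 27 < 3:
            continue
    if 11 != 28:
        return tmp
    v = 32
    process(tmp)
    gain = v // v
    return gain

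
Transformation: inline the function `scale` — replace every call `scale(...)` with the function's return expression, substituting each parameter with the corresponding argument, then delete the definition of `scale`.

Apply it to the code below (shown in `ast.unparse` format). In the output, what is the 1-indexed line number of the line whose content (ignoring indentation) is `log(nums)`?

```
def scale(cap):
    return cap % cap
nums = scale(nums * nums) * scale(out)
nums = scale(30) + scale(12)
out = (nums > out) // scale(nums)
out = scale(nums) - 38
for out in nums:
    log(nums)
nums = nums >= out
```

6

Transformed code:
nums = nums * nums % (nums * nums) * (out % out)
nums = 30 % 30 + 12 % 12
out = (nums > out) // (nums % nums)
out = nums % nums - 38
for out in nums:
    log(nums)
nums = nums >= out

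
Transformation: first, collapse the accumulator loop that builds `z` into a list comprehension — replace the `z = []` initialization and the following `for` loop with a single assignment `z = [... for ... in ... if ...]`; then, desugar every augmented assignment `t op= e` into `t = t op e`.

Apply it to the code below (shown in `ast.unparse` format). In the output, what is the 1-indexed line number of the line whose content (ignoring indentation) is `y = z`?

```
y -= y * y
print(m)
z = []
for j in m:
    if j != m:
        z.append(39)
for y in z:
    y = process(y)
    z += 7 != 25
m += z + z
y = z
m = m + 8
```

Transformed code:
y = y - y * y
print(m)
z = [39 for j in m if j != m]
for y in z:
    y = process(y)
    z = z + (7 != 25)
m = m + (z + z)
y = z
m = m + 8

8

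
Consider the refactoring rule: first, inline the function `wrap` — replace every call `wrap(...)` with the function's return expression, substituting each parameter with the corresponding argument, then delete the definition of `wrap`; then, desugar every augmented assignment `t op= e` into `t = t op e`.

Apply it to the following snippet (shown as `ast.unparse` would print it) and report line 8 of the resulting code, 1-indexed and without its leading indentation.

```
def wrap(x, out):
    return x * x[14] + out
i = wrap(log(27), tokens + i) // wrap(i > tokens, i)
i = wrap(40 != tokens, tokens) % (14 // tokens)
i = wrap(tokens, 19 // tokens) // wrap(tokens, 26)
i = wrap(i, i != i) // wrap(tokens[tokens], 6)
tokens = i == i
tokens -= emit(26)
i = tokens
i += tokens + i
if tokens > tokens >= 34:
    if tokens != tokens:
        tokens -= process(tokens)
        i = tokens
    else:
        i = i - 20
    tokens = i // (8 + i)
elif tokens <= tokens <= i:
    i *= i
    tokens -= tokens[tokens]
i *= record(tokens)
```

i = i + (tokens + i)

Transformed code:
i = (log(27) * log(27)[14] + (tokens + i)) // ((i > tokens) * (i > tokens)[14] + i)
i = ((40 != tokens) * (40 != tokens)[14] + tokens) % (14 // tokens)
i = (tokens * tokens[14] + 19 // tokens) // (tokens * tokens[14] + 26)
i = (i * i[14] + (i != i)) // (tokens[tokens] * tokens[tokens][14] + 6)
tokens = i == i
tokens = tokens - emit(26)
i = tokens
i = i + (tokens + i)
if tokens > tokens >= 34:
    if tokens != tokens:
        tokens = tokens - process(tokens)
        i = tokens
    else:
        i = i - 20
    tokens = i // (8 + i)
elif tokens <= tokens <= i:
    i = i * i
    tokens = tokens - tokens[tokens]
i = i * record(tokens)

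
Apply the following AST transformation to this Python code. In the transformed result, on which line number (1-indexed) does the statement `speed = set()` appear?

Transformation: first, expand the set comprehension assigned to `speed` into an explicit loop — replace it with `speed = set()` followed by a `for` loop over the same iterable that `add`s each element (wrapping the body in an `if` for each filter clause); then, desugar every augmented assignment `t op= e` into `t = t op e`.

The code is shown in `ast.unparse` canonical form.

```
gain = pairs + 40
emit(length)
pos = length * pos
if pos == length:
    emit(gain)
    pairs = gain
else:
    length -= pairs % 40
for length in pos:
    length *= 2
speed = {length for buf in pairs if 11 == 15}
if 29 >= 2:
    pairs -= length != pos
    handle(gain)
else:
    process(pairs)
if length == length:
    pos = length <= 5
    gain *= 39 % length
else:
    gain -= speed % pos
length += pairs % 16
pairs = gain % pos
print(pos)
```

Transformed code:
gain = pairs + 40
emit(length)
pos = length * pos
if pos == length:
    emit(gain)
    pairs = gain
else:
    length = length - pairs % 40
for length in pos:
    length = length * 2
speed = set()
for buf in pairs:
    if 11 == 15:
        speed.add(length)
if 29 >= 2:
    pairs = pairs - (length != pos)
    handle(gain)
else:
    process(pairs)
if length == length:
    pos = length <= 5
    gain = gain * (39 % length)
else:
    gain = gain - speed % pos
length = length + pairs % 16
pairs = gain % pos
print(pos)

11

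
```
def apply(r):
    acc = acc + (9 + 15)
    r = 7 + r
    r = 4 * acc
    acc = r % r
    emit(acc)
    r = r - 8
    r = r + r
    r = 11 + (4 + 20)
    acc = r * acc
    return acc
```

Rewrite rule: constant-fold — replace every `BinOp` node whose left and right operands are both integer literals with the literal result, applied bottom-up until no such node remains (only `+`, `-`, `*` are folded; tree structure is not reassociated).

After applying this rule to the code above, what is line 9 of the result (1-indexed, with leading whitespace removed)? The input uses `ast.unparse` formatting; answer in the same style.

Transformed code:
def apply(r):
    acc = acc + 24
    r = 7 + r
    r = 4 * acc
    acc = r % r
    emit(acc)
    r = r - 8
    r = r + r
    r = 35
    acc = r * acc
    return acc

r = 35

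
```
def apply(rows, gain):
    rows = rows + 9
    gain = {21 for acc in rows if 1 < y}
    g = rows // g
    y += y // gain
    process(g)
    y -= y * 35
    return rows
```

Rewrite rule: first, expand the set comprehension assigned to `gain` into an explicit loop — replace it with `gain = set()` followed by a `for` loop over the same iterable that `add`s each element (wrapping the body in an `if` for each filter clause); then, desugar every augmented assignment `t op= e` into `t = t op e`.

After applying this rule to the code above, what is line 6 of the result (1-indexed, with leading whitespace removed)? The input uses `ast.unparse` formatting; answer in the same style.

gain.add(21)

Transformed code:
def apply(rows, gain):
    rows = rows + 9
    gain = set()
    for acc in rows:
        if 1 < y:
            gain.add(21)
    g = rows // g
    y = y + y // gain
    process(g)
    y = y - y * 35
    return rows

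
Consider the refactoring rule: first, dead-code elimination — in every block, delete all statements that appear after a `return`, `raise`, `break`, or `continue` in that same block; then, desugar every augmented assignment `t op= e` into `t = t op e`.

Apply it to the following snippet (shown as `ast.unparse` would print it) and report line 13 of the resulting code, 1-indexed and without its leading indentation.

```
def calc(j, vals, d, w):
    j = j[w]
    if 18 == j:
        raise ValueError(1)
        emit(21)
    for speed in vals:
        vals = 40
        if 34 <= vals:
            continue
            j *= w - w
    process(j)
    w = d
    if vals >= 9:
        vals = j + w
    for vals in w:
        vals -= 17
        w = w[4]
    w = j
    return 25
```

Transformed code:
def calc(j, vals, d, w):
    j = j[w]
    if 18 == j:
        raise ValueError(1)
    for speed in vals:
        vals = 40
        if 34 <= vals:
            continue
    process(j)
    w = d
    if vals >= 9:
        vals = j + w
    for vals in w:
        vals = vals - 17
        w = w[4]
    w = j
    return 25

for vals in w:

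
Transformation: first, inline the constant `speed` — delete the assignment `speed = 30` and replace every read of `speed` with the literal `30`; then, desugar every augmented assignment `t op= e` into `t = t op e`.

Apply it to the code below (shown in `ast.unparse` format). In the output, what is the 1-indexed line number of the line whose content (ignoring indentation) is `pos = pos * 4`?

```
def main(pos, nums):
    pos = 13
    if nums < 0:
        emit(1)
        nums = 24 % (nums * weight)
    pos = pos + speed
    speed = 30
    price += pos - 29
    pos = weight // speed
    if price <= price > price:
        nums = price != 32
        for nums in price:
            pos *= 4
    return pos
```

12

Transformed code:
def main(pos, nums):
    pos = 13
    if nums < 0:
        emit(1)
        nums = 24 % (nums * weight)
    pos = pos + 30
    price = price + (pos - 29)
    pos = weight // 30
    if price <= price > price:
        nums = price != 32
        for nums in price:
            pos = pos * 4
    return pos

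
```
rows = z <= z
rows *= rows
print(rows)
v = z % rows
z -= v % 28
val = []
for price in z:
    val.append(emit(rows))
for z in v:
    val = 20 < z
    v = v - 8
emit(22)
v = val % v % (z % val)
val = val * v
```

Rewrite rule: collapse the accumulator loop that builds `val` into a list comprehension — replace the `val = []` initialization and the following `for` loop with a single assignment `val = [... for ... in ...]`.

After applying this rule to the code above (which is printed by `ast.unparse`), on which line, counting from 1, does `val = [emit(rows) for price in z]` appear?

Transformed code:
rows = z <= z
rows *= rows
print(rows)
v = z % rows
z -= v % 28
val = [emit(rows) for price in z]
for z in v:
    val = 20 < z
    v = v - 8
emit(22)
v = val % v % (z % val)
val = val * v

6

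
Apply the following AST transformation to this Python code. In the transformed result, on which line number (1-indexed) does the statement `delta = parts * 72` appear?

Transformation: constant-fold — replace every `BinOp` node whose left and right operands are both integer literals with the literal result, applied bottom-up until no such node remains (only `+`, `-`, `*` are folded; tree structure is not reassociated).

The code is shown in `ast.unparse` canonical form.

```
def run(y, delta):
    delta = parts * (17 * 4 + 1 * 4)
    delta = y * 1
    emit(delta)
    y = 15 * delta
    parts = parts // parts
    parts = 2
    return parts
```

2

Transformed code:
def run(y, delta):
    delta = parts * 72
    delta = y * 1
    emit(delta)
    y = 15 * delta
    parts = parts // parts
    parts = 2
    return parts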